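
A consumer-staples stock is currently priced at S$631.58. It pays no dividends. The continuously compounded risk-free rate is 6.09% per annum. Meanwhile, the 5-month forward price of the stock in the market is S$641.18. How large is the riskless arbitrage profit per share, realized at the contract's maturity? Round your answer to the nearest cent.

Fair forward: F* = S·e^(carry·T), with carry = r = 0.0609
F* = 631.58 · e^(0.0609 × 5/12) = 631.58 · e^0.025375 = 631.58 × 1.025700 = S$647.8116
Market S$641.18 < fair S$647.8116: forward underpriced → reverse cash-and-carry (short spot, go long the forward).
At maturity, profit = |F_mkt − F*| = |641.18 − 647.8116| = S$6.63 per share

S$6.63 per share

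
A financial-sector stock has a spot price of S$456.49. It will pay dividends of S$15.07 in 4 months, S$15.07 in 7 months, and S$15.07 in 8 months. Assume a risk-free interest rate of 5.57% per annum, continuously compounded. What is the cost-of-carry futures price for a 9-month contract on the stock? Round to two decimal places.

S$430.19

PV(dividends) I = 15.07·e^(−0.0557·4/12) + 15.07·e^(−0.0557·7/12) + 15.07·e^(−0.0557·8/12)
I = 14.7928 + 14.5882 + 14.5207 = 43.9017
F = (S − I)·e^(rT) = (456.49 − 43.9017) · e^(0.0557·9/12)
= 412.5883 · e^0.041775 = 412.5883 × 1.042660 = S$430.19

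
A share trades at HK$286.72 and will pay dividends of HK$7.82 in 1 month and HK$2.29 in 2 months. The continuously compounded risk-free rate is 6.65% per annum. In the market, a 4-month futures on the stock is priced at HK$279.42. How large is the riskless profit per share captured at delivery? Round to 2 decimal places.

PV(dividends) I = 7.82·e^(−0.0665·1/12) + 2.29·e^(−0.0665·2/12) = 10.0415
Fair futures F* = (S − I)·e^(rT) = (286.72 − 10.0415)·e^0.022167 = 276.6785 × 1.022415 = 282.8802
Market HK$279.42 < fair 282.8802: forward underpriced → reverse cash-and-carry (short the stock, invest proceeds at r, pay the dividends, go long the forward).
Profit at T = |F_mkt − F*| = |279.42 − 282.8802| = HK$3.46 per share

HK$3.46 per share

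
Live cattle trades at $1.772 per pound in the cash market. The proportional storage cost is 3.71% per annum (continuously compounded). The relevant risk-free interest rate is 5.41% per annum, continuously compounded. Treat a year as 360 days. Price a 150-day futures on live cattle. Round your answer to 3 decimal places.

$1.841 per pound

Net carry = r + u − y = 0.0541 + 0.0371 − 0.0000 = 0.0912
F = S·e^((r+u−y)T) = 1.772 · e^(0.0912 × 150/360) = 1.772 · e^0.038000
= 1.772 × 1.038731 = $1.841 per pound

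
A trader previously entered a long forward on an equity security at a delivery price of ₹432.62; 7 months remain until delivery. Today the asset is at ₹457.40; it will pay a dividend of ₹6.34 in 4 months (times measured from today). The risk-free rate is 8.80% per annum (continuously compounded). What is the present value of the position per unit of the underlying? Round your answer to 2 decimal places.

PV(remaining dividends) I = 6.34·e^(−0.0880·4/12) = 6.1567
Current forward F = (S − I)·e^(rT) = (457.40 − 6.1567)·e^(0.0880·7/12) = 451.2433 × 1.052674 = 475.0121
Value (long) = (F − K)·e^(−rT) = (475.0121 − 432.62) × 0.949962 = 40.2709
Value = ₹40.27

₹40.27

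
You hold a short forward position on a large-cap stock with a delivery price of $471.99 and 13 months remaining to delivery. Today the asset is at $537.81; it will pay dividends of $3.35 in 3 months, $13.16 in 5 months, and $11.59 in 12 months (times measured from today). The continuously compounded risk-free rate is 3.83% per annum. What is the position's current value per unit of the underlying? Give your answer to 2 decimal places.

-$57.58

PV(remaining dividends) I = 3.35·e^(−0.0383·3/12) + 13.16·e^(−0.0383·5/12) + 11.59·e^(−0.0383·12/12) = 27.4242
Current forward F = (S − I)·e^(rT) = (537.81 − 27.4242)·e^(0.0383·13/12) = 510.3858 × 1.042364 = 532.0078
Value (long) = (F − K)·e^(−rT) = (532.0078 − 471.99) × 0.959357 = 57.5785
Short position value = −(long value) = -$57.58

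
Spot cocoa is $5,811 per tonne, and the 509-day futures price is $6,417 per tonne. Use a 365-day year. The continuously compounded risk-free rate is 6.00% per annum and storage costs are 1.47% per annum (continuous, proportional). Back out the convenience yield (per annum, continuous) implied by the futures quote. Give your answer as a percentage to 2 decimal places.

F = S·e^((r+u−y)T) ⇒ (r+u−y) = ln(F/S)/T
ln(6417/5811) = 0.099198; /T ⇒ 0.071134
y = r + u − ln(F/S)/T = 0.0600 + 0.0147 − 0.071134 = 0.003566
y = 0.36%

0.36%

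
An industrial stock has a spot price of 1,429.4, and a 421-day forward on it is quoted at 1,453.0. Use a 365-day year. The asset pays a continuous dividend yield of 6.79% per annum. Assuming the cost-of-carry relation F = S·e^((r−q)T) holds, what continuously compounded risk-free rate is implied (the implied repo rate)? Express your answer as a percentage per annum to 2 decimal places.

From F = S·e^((r−q)T): (r − q) = ln(F/S)/T
ln(1453.0/1429.4) = ln(1.016510) = 0.016375
(r − q) = 0.016375 / (421/365) = 0.014197
r = ln(F/S)/T + q = 0.014197 + 0.0679 = 0.082097
r = 8.21%

8.21%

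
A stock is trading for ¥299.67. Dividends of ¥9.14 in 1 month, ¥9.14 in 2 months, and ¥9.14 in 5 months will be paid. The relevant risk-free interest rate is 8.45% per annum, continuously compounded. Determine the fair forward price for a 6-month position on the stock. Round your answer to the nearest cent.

¥284.53

PV(dividends) I = 9.14·e^(−0.0845·1/12) + 9.14·e^(−0.0845·2/12) + 9.14·e^(−0.0845·5/12)
I = 9.0759 + 9.0122 + 8.8238 = 26.9119
F = (S − I)·e^(rT) = (299.67 − 26.9119) · e^(0.0845·6/12)
= 272.7581 · e^0.042250 = 272.7581 × 1.043155 = ¥284.53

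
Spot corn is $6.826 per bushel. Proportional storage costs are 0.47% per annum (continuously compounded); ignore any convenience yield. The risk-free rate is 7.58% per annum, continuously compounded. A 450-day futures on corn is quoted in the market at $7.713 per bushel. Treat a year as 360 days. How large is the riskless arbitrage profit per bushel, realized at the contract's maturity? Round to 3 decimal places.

$0.164 per bushel

Fair futures: F* = S·e^(carry·T), with carry = (r + u) = 0.0758 + 0.0047 = 0.0805
F* = 6.826 · e^(0.0805 × 450/360) = 6.826 · e^0.100625 = 6.826 × 1.105862 = $7.5486
Market $7.713 > fair $7.5486: forward overpriced → cash-and-carry (buy spot, short the forward).
At maturity, profit = |F_mkt − F*| = |7.713 − 7.5486| = $0.164 per bushel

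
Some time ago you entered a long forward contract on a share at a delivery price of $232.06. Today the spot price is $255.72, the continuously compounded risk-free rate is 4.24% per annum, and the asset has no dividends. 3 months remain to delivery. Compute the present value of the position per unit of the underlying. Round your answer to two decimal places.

Current fair forward for the remaining 3 months: F = S·e^(r·T), r = 0.0424
F = 255.72 · e^(0.0424 × 3/12) = 255.72 × 1.010656 = 258.4450
Value of long forward = (F − K)·e^(−rT) = (258.4450 − 232.06) · e^(−0.0424·3/12)
= 26.3850 × 0.989456 = 26.11

$26.11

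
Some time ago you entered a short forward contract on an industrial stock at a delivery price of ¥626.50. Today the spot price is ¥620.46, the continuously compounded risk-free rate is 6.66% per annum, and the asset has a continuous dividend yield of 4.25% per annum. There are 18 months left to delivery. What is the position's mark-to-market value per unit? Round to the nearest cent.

-¥15.20

Current fair forward for the remaining 18 months: F = S·e^((r − q)·T), (r − q) = 0.0666 − 0.0425 = 0.0241
F = 620.46 · e^(0.0241 × 18/12) = 620.46 × 1.036811 = 643.2998
Value of long forward = (F − K)·e^(−rT) = (643.2998 − 626.50) · e^(−0.0666·18/12)
= 16.7998 × 0.904928 = 15.20
Short position value = −(long value) = -¥15.20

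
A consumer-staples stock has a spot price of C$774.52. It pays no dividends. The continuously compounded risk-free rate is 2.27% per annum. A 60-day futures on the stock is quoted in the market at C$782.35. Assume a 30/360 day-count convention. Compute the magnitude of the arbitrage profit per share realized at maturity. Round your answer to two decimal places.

C$4.89 per share

Fair futures: F* = S·e^(carry·T), with carry = r = 0.0227
F* = 774.52 · e^(0.0227 × 60/360) = 774.52 · e^0.003783 = 774.52 × 1.003790 = C$777.4554
Market C$782.35 > fair C$777.4554: forward overpriced → cash-and-carry (buy spot, short the forward).
At maturity, profit = |F_mkt − F*| = |782.35 − 777.4554| = C$4.89 per share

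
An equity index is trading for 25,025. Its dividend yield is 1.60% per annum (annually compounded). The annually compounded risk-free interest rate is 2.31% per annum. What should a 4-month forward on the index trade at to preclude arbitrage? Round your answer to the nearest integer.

25,083

F = S · (1+r)^T / (1+q)^T
= 25025 × 1.007641 / 1.005305 = 25025 × 1.002324
F = 25,083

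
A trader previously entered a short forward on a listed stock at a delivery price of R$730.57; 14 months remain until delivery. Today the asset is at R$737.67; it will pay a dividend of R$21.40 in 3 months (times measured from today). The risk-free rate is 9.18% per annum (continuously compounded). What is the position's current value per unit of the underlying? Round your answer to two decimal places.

PV(remaining dividends) I = 21.40·e^(−0.0918·3/12) = 20.9145
Current forward F = (S − I)·e^(rT) = (737.67 − 20.9145)·e^(0.0918·14/12) = 716.7555 × 1.113046 = 797.7818
Value (long) = (F − K)·e^(−rT) = (797.7818 − 730.57) × 0.898436 = 60.3855
Short position value = −(long value) = -R$60.39

-R$60.39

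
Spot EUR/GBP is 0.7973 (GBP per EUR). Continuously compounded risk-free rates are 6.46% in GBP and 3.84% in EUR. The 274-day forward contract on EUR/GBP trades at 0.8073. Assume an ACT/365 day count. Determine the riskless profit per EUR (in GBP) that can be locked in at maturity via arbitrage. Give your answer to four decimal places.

0.0058 per EUR (in GBP)

Fair forward: F* = S·e^(carry·T), with carry = (r_GBP − r_EUR) = 0.0646 − 0.0384 = 0.0262
F* = 0.7973 · e^(0.0262 × 274/365) = 0.7973 · e^0.019668 = 0.7973 × 1.019863 = 0.8131
Market 0.8073 < fair 0.8131: forward underpriced → reverse cash-and-carry (short spot, go long the forward).
At maturity, profit = |F_mkt − F*| = |0.8073 − 0.8131| = 0.0058 per EUR (in GBP)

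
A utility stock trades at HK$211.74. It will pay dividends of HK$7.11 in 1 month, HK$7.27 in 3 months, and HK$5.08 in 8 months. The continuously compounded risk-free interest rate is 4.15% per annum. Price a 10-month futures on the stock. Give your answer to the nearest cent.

HK$199.29

PV(dividends) I = 7.11·e^(−0.0415·1/12) + 7.27·e^(−0.0415·3/12) + 5.08·e^(−0.0415·8/12)
I = 7.0855 + 7.1950 + 4.9414 = 19.2219
F = (S − I)·e^(rT) = (211.74 − 19.2219) · e^(0.0415·10/12)
= 192.5181 · e^0.034583 = 192.5181 × 1.035188 = HK$199.29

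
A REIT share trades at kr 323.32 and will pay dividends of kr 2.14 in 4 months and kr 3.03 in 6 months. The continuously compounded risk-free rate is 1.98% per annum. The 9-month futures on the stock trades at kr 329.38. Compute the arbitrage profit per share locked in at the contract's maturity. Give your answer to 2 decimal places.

PV(dividends) I = 2.14·e^(−0.0198·4/12) + 3.03·e^(−0.0198·6/12) = 5.1261
Fair futures F* = (S − I)·e^(rT) = (323.32 − 5.1261)·e^0.014850 = 318.1939 × 1.014961 = 322.9544
Market kr 329.38 > fair 322.9544: forward overpriced → cash-and-carry (borrow at r, buy the stock and collect the dividends, short the forward).
Profit at T = |F_mkt − F*| = |329.38 − 322.9544| = kr 6.43 per share

kr 6.43 per share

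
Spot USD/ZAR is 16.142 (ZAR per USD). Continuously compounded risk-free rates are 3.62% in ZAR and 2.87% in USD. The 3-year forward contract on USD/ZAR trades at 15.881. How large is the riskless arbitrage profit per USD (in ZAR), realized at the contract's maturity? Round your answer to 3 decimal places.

0.628 per USD (in ZAR)

Fair forward: F* = S·e^(carry·T), with carry = (r_ZAR − r_USD) = 0.0362 − 0.0287 = 0.0075
F* = 16.142 · e^(0.0075 × 3) = 16.142 · e^0.022500 = 16.142 × 1.022755 = 16.5093
Market 15.881 < fair 16.5093: forward underpriced → reverse cash-and-carry (short spot, go long the forward).
At maturity, profit = |F_mkt − F*| = |15.881 − 16.5093| = 0.628 per USD (in ZAR)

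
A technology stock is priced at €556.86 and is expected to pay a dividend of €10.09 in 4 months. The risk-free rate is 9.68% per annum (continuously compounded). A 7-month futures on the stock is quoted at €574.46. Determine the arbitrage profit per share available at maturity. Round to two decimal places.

€4.41 per share

PV(dividends) I = 10.09·e^(−0.0968·4/12) = 9.7696
Fair futures F* = (S − I)·e^(rT) = (556.86 − 9.7696)·e^0.056467 = 547.0904 × 1.058092 = 578.8720
Market €574.46 < fair 578.8720: forward underpriced → reverse cash-and-carry (short the stock, invest proceeds at r, pay the dividends, go long the forward).
Profit at T = |F_mkt − F*| = |574.46 − 578.8720| = €4.41 per share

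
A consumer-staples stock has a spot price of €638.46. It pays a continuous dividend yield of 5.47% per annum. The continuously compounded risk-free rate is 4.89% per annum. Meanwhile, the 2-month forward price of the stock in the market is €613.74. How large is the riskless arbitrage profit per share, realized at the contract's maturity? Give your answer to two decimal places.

Fair forward: F* = S·e^(carry·T), with carry = (r − q) = 0.0489 − 0.0547 = -0.0058
F* = 638.46 · e^(-0.0058 × 2/12) = 638.46 · e^-0.000967 = 638.46 × 0.999033 = €637.8426
Market €613.74 < fair €637.8426: forward underpriced → reverse cash-and-carry (short spot, go long the forward).
At maturity, profit = |F_mkt − F*| = |613.74 − 637.8426| = €24.10 per share

€24.10 per share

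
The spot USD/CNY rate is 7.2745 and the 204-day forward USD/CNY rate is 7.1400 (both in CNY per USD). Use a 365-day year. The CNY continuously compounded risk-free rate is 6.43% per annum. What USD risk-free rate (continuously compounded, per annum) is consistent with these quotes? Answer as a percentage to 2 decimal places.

9.77%

F = S·e^((r_CNY − r_USD)T) ⇒ r_USD = r_CNY − ln(F/S)/T
ln(7.1400/7.2745) = -0.018662; /(204/365) = -0.033390
r_USD = 0.0643 + 0.033390 = 0.097690
r_USD = 9.77%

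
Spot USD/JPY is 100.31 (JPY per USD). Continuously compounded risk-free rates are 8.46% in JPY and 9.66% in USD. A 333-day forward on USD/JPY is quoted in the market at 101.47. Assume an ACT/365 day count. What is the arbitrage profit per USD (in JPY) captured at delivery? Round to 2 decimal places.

2.25 per USD (in JPY)

Fair forward: F* = S·e^(carry·T), with carry = (r_JPY − r_USD) = 0.0846 − 0.0966 = -0.0120
F* = 100.31 · e^(-0.0120 × 333/365) = 100.31 · e^-0.010948 = 100.31 × 0.989112 = 99.2178
Market 101.47 > fair 99.2178: forward overpriced → cash-and-carry (buy spot, short the forward).
At maturity, profit = |F_mkt − F*| = |101.47 − 99.2178| = 2.25 per USD (in JPY)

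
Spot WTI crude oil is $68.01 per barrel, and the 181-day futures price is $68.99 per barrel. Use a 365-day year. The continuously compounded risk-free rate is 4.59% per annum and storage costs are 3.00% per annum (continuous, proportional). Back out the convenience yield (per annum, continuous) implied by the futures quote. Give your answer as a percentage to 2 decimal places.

F = S·e^((r+u−y)T) ⇒ (r+u−y) = ln(F/S)/T
ln(68.99/68.01) = 0.014307; /T ⇒ 0.028851
y = r + u − ln(F/S)/T = 0.0459 + 0.0300 − 0.028851 = 0.047049
y = 4.70%

4.70%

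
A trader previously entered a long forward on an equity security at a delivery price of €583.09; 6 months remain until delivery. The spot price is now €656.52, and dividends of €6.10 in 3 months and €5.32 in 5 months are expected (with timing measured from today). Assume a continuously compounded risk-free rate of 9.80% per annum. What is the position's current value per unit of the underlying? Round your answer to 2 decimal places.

€90.25

PV(remaining dividends) I = 6.10·e^(−0.0980·3/12) + 5.32·e^(−0.0980·5/12) = 11.0595
Current forward F = (S − I)·e^(rT) = (656.52 − 11.0595)·e^(0.0980·6/12) = 645.4605 × 1.050220 = 677.8755
Value (long) = (F − K)·e^(−rT) = (677.8755 − 583.09) × 0.952181 = 90.2530
Value = €90.25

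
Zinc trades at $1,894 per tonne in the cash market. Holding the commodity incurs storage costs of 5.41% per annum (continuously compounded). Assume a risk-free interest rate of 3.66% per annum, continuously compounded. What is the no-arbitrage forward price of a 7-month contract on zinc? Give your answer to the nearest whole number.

$1,997 per tonne

Net carry = r + u − y = 0.0366 + 0.0541 − 0.0000 = 0.0907
F = S·e^((r+u−y)T) = 1894 · e^(0.0907 × 7/12) = 1894 · e^0.052908
= 1894 × 1.054333 = $1,997 per tonne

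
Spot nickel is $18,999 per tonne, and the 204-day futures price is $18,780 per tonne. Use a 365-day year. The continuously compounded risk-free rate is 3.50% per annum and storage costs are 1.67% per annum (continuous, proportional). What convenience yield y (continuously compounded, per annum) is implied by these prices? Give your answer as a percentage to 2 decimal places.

7.24%

F = S·e^((r+u−y)T) ⇒ (r+u−y) = ln(F/S)/T
ln(18780/18999) = -0.011594; /T ⇒ -0.020744
y = r + u − ln(F/S)/T = 0.0350 + 0.0167 + 0.020744 = 0.072444
y = 7.24%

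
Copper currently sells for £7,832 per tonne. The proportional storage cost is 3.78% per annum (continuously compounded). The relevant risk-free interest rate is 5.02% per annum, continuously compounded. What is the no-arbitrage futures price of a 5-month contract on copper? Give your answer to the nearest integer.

Net carry = r + u − y = 0.0502 + 0.0378 − 0.0000 = 0.0880
F = S·e^((r+u−y)T) = 7832 · e^(0.0880 × 5/12) = 7832 · e^0.036667
= 7832 × 1.037348 = £8,125 per tonne

£8,125 per tonne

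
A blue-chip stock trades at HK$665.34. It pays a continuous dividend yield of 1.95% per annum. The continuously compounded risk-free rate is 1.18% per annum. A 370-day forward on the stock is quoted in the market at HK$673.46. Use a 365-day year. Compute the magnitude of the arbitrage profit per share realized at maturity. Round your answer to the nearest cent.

Fair forward: F* = S·e^(carry·T), with carry = (r − q) = 0.0118 − 0.0195 = -0.0077
F* = 665.34 · e^(-0.0077 × 370/365) = 665.34 · e^-0.007805 = 665.34 × 0.992225 = HK$660.1670
Market HK$673.46 > fair HK$660.1670: forward overpriced → cash-and-carry (buy spot, short the forward).
At maturity, profit = |F_mkt − F*| = |673.46 − 660.1670| = HK$13.29 per share

HK$13.29 per share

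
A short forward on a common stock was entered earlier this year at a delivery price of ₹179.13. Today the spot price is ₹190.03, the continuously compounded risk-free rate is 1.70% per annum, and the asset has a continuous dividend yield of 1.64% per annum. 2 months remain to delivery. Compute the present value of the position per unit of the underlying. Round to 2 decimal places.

Current fair forward for the remaining 2 months: F = S·e^((r − q)·T), (r − q) = 0.0170 − 0.0164 = 0.0006
F = 190.03 · e^(0.0006 × 2/12) = 190.03 × 1.000100 = 190.0490
Value of long forward = (F − K)·e^(−rT) = (190.0490 − 179.13) · e^(−0.0170·2/12)
= 10.9190 × 0.997171 = 10.89
Short position value = −(long value) = -₹10.89

-₹10.89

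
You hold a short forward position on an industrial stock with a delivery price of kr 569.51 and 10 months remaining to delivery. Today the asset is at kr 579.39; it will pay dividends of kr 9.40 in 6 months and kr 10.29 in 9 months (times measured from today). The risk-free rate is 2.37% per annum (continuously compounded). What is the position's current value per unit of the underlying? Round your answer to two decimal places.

-kr 1.62

PV(remaining dividends) I = 9.40·e^(−0.0237·6/12) + 10.29·e^(−0.0237·9/12) = 19.3980
Current forward F = (S − I)·e^(rT) = (579.39 − 19.3980)·e^(0.0237·10/12) = 559.9920 × 1.019946 = 571.1616
Value (long) = (F − K)·e^(−rT) = (571.1616 − 569.51) × 0.980444 = 1.6193
Short position value = −(long value) = -kr 1.62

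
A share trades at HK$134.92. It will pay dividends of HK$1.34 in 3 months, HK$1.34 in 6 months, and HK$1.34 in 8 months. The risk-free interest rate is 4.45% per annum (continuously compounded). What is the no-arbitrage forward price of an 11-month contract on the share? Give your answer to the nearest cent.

HK$136.44

PV(dividends) I = 1.34·e^(−0.0445·3/12) + 1.34·e^(−0.0445·6/12) + 1.34·e^(−0.0445·8/12)
I = 1.3252 + 1.3105 + 1.3008 = 3.9365
F = (S − I)·e^(rT) = (134.92 − 3.9365) · e^(0.0445·11/12)
= 130.9835 · e^0.040792 = 130.9835 × 1.041635 = HK$136.44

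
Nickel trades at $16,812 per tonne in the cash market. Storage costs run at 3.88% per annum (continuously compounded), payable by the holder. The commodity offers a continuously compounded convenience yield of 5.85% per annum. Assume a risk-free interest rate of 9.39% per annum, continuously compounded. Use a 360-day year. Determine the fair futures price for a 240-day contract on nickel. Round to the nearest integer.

$17,665 per tonne

Net carry = r + u − y = 0.0939 + 0.0388 − 0.0585 = 0.0742
F = S·e^((r+u−y)T) = 16812 · e^(0.0742 × 240/360) = 16812 · e^0.049467
= 16812 × 1.050711 = $17,665 per tonne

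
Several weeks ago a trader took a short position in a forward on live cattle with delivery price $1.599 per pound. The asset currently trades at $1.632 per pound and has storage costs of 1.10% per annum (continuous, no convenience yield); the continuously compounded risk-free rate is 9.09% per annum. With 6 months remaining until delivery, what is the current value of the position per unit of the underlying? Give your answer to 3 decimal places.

Current fair forward for the remaining 6 months: F = S·e^((r + u)·T), (r + u) = 0.0909 + 0.0110 = 0.1019
F = 1.632 · e^(0.1019 × 6/12) = 1.632 × 1.052270 = 1.7173
Value of long forward = (F − K)·e^(−rT) = (1.7173 − 1.599) · e^(−0.0909·6/12)
= 0.1183 × 0.955567 = 0.113
Short position value = −(long value) = -$0.113

-$0.113 per pound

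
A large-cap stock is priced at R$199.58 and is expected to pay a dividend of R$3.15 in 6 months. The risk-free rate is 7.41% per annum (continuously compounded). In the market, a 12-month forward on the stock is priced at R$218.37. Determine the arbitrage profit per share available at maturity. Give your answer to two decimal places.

R$6.71 per share

PV(dividends) I = 3.15·e^(−0.0741·6/12) = 3.0354
Fair forward F* = (S − I)·e^(rT) = (199.58 − 3.0354)·e^0.074100 = 196.5446 × 1.076914 = 211.6616
Market R$218.37 > fair 211.6616: forward overpriced → cash-and-carry (borrow at r, buy the stock and collect the dividends, short the forward).
Profit at T = |F_mkt − F*| = |218.37 − 211.6616| = R$6.71 per share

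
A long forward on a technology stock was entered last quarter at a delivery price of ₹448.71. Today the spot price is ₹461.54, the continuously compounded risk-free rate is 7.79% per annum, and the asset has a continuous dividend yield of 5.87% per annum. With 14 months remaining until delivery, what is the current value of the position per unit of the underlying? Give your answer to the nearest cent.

₹21.26

Current fair forward for the remaining 14 months: F = S·e^((r − q)·T), (r − q) = 0.0779 − 0.0587 = 0.0192
F = 461.54 · e^(0.0192 × 14/12) = 461.54 × 1.022653 = 471.9953
Value of long forward = (F − K)·e^(−rT) = (471.9953 − 448.71) · e^(−0.0779·14/12)
= 23.2853 × 0.913124 = 21.26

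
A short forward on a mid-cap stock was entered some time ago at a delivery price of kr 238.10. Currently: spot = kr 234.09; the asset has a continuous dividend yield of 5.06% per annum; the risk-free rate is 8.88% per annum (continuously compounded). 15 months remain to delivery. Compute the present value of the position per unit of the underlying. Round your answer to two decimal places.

Current fair forward for the remaining 15 months: F = S·e^((r − q)·T), (r − q) = 0.0888 − 0.0506 = 0.0382
F = 234.09 · e^(0.0382 × 15/12) = 234.09 × 1.048908 = 245.5389
Value of long forward = (F − K)·e^(−rT) = (245.5389 − 238.10) · e^(−0.0888·15/12)
= 7.4389 × 0.894939 = 6.66
Short position value = −(long value) = -kr 6.66

-kr 6.66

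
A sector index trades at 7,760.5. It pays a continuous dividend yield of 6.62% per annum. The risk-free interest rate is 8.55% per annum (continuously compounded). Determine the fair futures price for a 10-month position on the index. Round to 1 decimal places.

7,886.3

F = S·e^((r − q)T) = 7760.5 · e^((0.0855 − 0.0662) × 10/12)
= 7760.5 · e^0.016083 = 7760.5 × 1.016213
F = 7,886.3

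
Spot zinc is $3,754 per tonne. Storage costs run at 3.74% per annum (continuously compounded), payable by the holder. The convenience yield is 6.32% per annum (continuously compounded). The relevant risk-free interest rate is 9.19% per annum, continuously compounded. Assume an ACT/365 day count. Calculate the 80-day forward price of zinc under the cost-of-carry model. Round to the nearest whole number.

$3,809 per tonne

Net carry = r + u − y = 0.0919 + 0.0374 − 0.0632 = 0.0661
F = S·e^((r+u−y)T) = 3754 · e^(0.0661 × 80/365) = 3754 · e^0.014488
= 3754 × 1.014593 = $3,809 per tonne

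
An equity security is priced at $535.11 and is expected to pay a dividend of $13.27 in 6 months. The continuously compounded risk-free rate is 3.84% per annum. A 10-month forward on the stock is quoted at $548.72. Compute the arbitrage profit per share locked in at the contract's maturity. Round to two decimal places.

$9.65 per share

PV(dividends) I = 13.27·e^(−0.0384·6/12) = 13.0176
Fair forward F* = (S − I)·e^(rT) = (535.11 − 13.0176)·e^0.032000 = 522.0924 × 1.032518 = 539.0698
Market $548.72 > fair 539.0698: forward overpriced → cash-and-carry (borrow at r, buy the stock and collect the dividends, short the forward).
Profit at T = |F_mkt − F*| = |548.72 − 539.0698| = $9.65 per share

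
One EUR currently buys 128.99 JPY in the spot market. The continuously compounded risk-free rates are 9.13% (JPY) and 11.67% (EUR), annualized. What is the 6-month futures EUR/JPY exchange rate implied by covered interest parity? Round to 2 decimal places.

F = S·e^((r_JPY − r_EUR)T) = 128.99 · e^((0.0913 − 0.1167) × 6/12)
= 128.99 · e^-0.012700 = 128.99 × 0.987380
F = 127.36 JPY per EUR

127.36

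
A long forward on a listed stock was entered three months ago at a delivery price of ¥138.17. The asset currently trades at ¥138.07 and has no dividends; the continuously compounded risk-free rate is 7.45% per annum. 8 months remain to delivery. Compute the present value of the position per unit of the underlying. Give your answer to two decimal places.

Current fair forward for the remaining 8 months: F = S·e^(r·T), r = 0.0745
F = 138.07 · e^(0.0745 × 8/12) = 138.07 × 1.050921 = 145.1007
Value of long forward = (F − K)·e^(−rT) = (145.1007 − 138.17) · e^(−0.0745·8/12)
= 6.9307 × 0.951547 = 6.59

¥6.59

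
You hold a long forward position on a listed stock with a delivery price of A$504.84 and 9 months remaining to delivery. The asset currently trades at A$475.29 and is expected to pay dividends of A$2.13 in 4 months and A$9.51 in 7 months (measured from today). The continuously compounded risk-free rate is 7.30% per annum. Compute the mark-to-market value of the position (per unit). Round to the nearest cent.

PV(remaining dividends) I = 2.13·e^(−0.0730·4/12) + 9.51·e^(−0.0730·7/12) = 11.1923
Current forward F = (S − I)·e^(rT) = (475.29 − 11.1923)·e^(0.0730·9/12) = 464.0977 × 1.056277 = 490.2157
Value (long) = (F − K)·e^(−rT) = (490.2157 − 504.84) × 0.946722 = -13.8451
Value = -A$13.85

-A$13.85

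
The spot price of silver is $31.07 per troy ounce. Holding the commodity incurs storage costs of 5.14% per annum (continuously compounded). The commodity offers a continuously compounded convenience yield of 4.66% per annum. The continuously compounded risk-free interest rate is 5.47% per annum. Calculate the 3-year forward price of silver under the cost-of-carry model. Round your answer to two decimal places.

Net carry = r + u − y = 0.0547 + 0.0514 − 0.0466 = 0.0595
F = S·e^((r+u−y)T) = 31.07 · e^(0.0595 × 3) = 31.07 · e^0.178500
= 31.07 × 1.195423 = $37.14 per troy ounce

$37.14 per troy ounce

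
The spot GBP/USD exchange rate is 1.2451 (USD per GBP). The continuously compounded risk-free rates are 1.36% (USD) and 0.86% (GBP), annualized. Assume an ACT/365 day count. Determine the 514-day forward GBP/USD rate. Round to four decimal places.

F = S·e^((r_USD − r_GBP)T) = 1.2451 · e^((0.0136 − 0.0086) × 514/365)
= 1.2451 · e^0.007041 = 1.2451 × 1.007066
F = 1.2539 USD per GBP

1.2539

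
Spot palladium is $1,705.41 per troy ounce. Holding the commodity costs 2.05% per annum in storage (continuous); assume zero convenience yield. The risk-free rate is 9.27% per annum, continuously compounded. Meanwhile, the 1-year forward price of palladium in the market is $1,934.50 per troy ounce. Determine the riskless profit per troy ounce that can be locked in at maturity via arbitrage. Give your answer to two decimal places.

$24.69 per troy ounce

Fair forward: F* = S·e^(carry·T), with carry = (r + u) = 0.0927 + 0.0205 = 0.1132
F* = 1705.41 · e^(0.1132 × 1) = 1705.41 · e^0.11320000 = 1705.41 × 1.11985588 = $1909.8134
Market $1934.50 > fair $1909.8134: forward overpriced → cash-and-carry (buy spot, short the forward).
At maturity, profit = |F_mkt − F*| = |1934.50 − 1909.8134| = $24.69 per troy ounce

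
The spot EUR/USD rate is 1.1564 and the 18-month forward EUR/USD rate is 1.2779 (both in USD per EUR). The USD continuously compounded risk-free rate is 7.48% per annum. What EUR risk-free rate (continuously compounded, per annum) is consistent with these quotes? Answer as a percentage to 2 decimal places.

F = S·e^((r_USD − r_EUR)T) ⇒ r_EUR = r_USD − ln(F/S)/T
ln(1.2779/1.1564) = 0.099906; /(18/12) = 0.066604
r_EUR = 0.0748 − 0.066604 = 0.008196
r_EUR = 0.82%

0.82%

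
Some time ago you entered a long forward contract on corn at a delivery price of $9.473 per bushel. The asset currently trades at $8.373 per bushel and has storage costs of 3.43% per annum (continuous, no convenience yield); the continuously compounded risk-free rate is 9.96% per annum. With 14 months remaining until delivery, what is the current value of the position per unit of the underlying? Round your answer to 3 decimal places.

$0.281 per bushel

Current fair forward for the remaining 14 months: F = S·e^((r + u)·T), (r + u) = 0.0996 + 0.0343 = 0.1339
F = 8.373 · e^(0.1339 × 14/12) = 8.373 × 1.169079 = 9.7887
Value of long forward = (F − K)·e^(−rT) = (9.7887 − 9.473) · e^(−0.0996·14/12)
= 0.3157 × 0.890297 = 0.281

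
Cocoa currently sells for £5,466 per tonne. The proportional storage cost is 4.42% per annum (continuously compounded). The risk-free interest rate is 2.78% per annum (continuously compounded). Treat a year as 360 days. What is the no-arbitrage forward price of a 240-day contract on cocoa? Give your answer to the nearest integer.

Net carry = r + u − y = 0.0278 + 0.0442 − 0.0000 = 0.0720
F = S·e^((r+u−y)T) = 5466 · e^(0.0720 × 240/360) = 5466 · e^0.048000
= 5466 × 1.049171 = £5,735 per tonne

£5,735 per tonne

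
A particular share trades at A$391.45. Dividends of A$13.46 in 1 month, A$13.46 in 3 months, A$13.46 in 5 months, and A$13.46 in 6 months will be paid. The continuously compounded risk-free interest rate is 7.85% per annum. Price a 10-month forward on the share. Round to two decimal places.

A$361.82

PV(dividends) I = 13.46·e^(−0.0785·1/12) + 13.46·e^(−0.0785·3/12) + 13.46·e^(−0.0785·5/12) + 13.46·e^(−0.0785·6/12)
I = 13.3722 + 13.1984 + 13.0269 + 12.9419 = 52.5394
F = (S − I)·e^(rT) = (391.45 − 52.5394) · e^(0.0785·10/12)
= 338.9106 · e^0.065417 = 338.9106 × 1.067604 = A$361.82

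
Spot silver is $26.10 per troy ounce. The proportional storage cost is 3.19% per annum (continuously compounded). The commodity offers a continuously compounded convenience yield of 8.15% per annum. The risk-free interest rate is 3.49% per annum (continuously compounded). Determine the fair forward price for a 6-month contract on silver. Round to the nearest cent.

Net carry = r + u − y = 0.0349 + 0.0319 − 0.0815 = -0.0147
F = S·e^((r+u−y)T) = 26.10 · e^(-0.0147 × 6/12) = 26.10 · e^-0.007350
= 26.10 × 0.992677 = $25.91 per troy ounce

$25.91 per troy ounce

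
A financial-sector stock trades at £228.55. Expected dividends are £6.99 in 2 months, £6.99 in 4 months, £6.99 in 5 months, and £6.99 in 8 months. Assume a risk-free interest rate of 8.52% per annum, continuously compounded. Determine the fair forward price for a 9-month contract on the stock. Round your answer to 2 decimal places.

£214.81

PV(dividends) I = 6.99·e^(−0.0852·2/12) + 6.99·e^(−0.0852·4/12) + 6.99·e^(−0.0852·5/12) + 6.99·e^(−0.0852·8/12)
I = 6.8914 + 6.7943 + 6.7462 + 6.6040 = 27.0359
F = (S − I)·e^(rT) = (228.55 − 27.0359) · e^(0.0852·9/12)
= 201.5141 · e^0.063900 = 201.5141 × 1.065986 = £214.81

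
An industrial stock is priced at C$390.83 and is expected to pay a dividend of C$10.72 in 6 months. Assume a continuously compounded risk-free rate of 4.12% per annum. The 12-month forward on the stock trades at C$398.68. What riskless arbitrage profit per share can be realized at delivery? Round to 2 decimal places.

C$2.35 per share

PV(dividends) I = 10.72·e^(−0.0412·6/12) = 10.5014
Fair forward F* = (S − I)·e^(rT) = (390.83 − 10.5014)·e^0.041200 = 380.3286 × 1.042060 = 396.3252
Market C$398.68 > fair 396.3252: forward overpriced → cash-and-carry (borrow at r, buy the stock and collect the dividends, short the forward).
Profit at T = |F_mkt − F*| = |398.68 − 396.3252| = C$2.35 per share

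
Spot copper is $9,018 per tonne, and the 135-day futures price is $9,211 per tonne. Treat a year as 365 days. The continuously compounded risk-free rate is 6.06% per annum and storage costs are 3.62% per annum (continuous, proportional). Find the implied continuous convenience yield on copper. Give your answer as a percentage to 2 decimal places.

F = S·e^((r+u−y)T) ⇒ (r+u−y) = ln(F/S)/T
ln(9211/9018) = 0.021176; /T ⇒ 0.057254
y = r + u − ln(F/S)/T = 0.0606 + 0.0362 − 0.057254 = 0.039546
y = 3.95%

3.95%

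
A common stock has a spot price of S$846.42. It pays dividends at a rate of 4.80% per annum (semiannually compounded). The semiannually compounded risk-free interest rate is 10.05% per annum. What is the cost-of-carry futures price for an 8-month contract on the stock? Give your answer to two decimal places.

S$875.47

F = S · (1+r/2)^(2T) / (1+q/2)^(2T)
= 846.42 × 1.067555 / 1.032127 = 846.42 × 1.034325
F = S$875.47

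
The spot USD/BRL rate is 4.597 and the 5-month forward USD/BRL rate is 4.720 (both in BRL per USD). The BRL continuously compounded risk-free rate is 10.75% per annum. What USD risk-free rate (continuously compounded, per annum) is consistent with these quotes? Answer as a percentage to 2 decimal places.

F = S·e^((r_BRL − r_USD)T) ⇒ r_USD = r_BRL − ln(F/S)/T
ln(4.720/4.597) = 0.026405; /(5/12) = 0.063372
r_USD = 0.1075 − 0.063372 = 0.044128
r_USD = 4.41%

4.41%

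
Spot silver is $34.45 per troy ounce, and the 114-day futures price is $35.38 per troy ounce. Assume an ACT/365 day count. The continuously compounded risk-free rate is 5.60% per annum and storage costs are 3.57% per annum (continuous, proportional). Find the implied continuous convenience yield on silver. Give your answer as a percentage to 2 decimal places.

F = S·e^((r+u−y)T) ⇒ (r+u−y) = ln(F/S)/T
ln(35.38/34.45) = 0.026638; /T ⇒ 0.085288
y = r + u − ln(F/S)/T = 0.0560 + 0.0357 − 0.085288 = 0.006412
y = 0.64%

0.64%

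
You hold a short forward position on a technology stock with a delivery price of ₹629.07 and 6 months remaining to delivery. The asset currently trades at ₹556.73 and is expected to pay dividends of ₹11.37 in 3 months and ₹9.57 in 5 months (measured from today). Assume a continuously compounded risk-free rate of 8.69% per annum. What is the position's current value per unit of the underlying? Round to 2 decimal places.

₹65.95

PV(remaining dividends) I = 11.37·e^(−0.0869·3/12) + 9.57·e^(−0.0869·5/12) = 20.3553
Current forward F = (S − I)·e^(rT) = (556.73 − 20.3553)·e^(0.0869·6/12) = 536.3747 × 1.044408 = 560.1940
Value (long) = (F − K)·e^(−rT) = (560.1940 − 629.07) × 0.957480 = -65.9474
Short position value = −(long value) = ₹65.95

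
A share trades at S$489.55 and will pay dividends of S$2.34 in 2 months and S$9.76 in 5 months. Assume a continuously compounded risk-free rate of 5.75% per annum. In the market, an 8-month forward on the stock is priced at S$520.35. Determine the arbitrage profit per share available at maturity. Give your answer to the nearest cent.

S$23.98 per share

PV(dividends) I = 2.34·e^(−0.0575·2/12) + 9.76·e^(−0.0575·5/12) = 11.8466
Fair forward F* = (S − I)·e^(rT) = (489.55 − 11.8466)·e^0.038333 = 477.7034 × 1.039077 = 496.3706
Market S$520.35 > fair 496.3706: forward overpriced → cash-and-carry (borrow at r, buy the stock and collect the dividends, short the forward).
Profit at T = |F_mkt − F*| = |520.35 − 496.3706| = S$23.98 per share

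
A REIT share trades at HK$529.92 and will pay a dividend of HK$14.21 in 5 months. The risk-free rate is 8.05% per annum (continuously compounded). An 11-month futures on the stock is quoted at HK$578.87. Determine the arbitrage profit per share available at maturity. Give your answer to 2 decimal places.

HK$23.16 per share

PV(dividends) I = 14.21·e^(−0.0805·5/12) = 13.7413
Fair futures F* = (S − I)·e^(rT) = (529.92 − 13.7413)·e^0.073792 = 516.1787 × 1.076583 = 555.7092
Market HK$578.87 > fair 555.7092: forward overpriced → cash-and-carry (borrow at r, buy the stock and collect the dividends, short the forward).
Profit at T = |F_mkt − F*| = |578.87 − 555.7092| = HK$23.16 per share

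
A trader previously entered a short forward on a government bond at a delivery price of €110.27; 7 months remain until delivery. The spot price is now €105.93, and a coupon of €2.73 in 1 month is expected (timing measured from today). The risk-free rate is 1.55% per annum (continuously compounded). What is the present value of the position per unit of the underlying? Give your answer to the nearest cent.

€6.07

PV(remaining coupons) I = 2.73·e^(−0.0155·1/12) = 2.7265
Current forward F = (S − I)·e^(rT) = (105.93 − 2.7265)·e^(0.0155·7/12) = 103.2035 × 1.009083 = 104.1409
Value (long) = (F − K)·e^(−rT) = (104.1409 − 110.27) × 0.990999 = -6.0739
Short position value = −(long value) = €6.07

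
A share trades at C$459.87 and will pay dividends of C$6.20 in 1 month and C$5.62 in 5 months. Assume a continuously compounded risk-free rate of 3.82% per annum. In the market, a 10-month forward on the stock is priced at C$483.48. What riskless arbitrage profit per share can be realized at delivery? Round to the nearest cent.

PV(dividends) I = 6.20·e^(−0.0382·1/12) + 5.62·e^(−0.0382·5/12) = 11.7116
Fair forward F* = (S − I)·e^(rT) = (459.87 − 11.7116)·e^0.031833 = 448.1584 × 1.032345 = 462.6541
Market C$483.48 > fair 462.6541: forward overpriced → cash-and-carry (borrow at r, buy the stock and collect the dividends, short the forward).
Profit at T = |F_mkt − F*| = |483.48 − 462.6541| = C$20.83 per share

C$20.83 per share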